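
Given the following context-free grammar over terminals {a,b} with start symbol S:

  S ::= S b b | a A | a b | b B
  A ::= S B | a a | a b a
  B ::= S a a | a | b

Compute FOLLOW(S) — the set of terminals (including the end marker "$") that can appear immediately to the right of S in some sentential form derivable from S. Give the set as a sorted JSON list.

FIRST iteration:
[1]
  A via A→a a: +{a}
  B via B→a: +{a}
  B via B→b: +{b}
  S via S→a A: +{a}
  S via S→b B: +{b}
  S: {a,b}  A: {a}  B: {a,b}
[2]
  A via A→S B: +{b}
  S: {a,b}  A: {a,b}  B: {a,b}
[3] done
  S: {a,b}  A: {a,b}  B: {a,b}

FOLLOW sets:
initialize: $ ∈ FOLLOW(S)
round 1:
  A→S B: FOLLOW(S) ⊇ FIRST(B) = {a,b}; new: +{a,b}
  S→a A: FOLLOW(A) ⊇ FOLLOW(S) ⊇ {$,a,b}; new: +{$,a,b}
  S→b B: FOLLOW(B) ⊇ FOLLOW(S) ⊇ {$,a,b}; new: +{$,a,b}
  S: {$,a,b}  A: {$,a,b}  B: {$,a,b}
round 2: (no change)
  S: {$,a,b}  A: {$,a,b}  B: {$,a,b}

FOLLOW(S) = ["$", "a", "b"]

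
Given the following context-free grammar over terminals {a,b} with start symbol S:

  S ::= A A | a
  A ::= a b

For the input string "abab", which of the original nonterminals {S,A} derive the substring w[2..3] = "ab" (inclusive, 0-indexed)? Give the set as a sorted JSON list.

Convert to CNF:
  S -> A A | a
  A -> T0 T1
  T0 -> a
  T1 -> b

CYK table (by increasing span), restricted to cells inside w[2..3]:
  [2..2]={S,T0}  "a"  orig:{S}
  [3..3]={T1}  "b"  orig:{}
  [2..3]={A}  "ab"

Original NTs in T[2,3] deriving "ab": ["A"]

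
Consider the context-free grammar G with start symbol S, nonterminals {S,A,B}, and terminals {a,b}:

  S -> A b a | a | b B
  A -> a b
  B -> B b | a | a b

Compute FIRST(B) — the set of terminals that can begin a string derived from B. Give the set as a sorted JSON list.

Compute FIRST by fixpoint:
pass 1:
  A via A→a b: +{a}
  B via B→a: +{a}
  S via S→A b a: +{a}
  S via S→b B: +{b}
  FIRST(S)={a,b}  FIRST(A)={a}  FIRST(B)={a}
pass 2: — fixpoint
  FIRST(S)={a,b}  FIRST(A)={a}  FIRST(B)={a}

FIRST(B) = ["a"]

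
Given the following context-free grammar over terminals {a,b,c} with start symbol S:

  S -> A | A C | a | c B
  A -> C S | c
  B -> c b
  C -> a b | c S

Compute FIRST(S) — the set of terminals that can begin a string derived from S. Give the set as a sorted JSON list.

FIRST sets, iterate to fixpoint:
pass 1:
  A via A→c: +{c}
  B via B→c b: +{c}
  C via C→a b: +{a}
  C via C→c S: +{c}
  S via S→A: +{c}
  S via S→a: +{a}
  S: {a,c}  A: {c}  B: {c}  C: {a,c}
pass 2:
  A via A→C S: +{a}
  S: {a,c}  A: {a,c}  B: {c}  C: {a,c}
pass 3: (stable)
  S: {a,c}  A: {a,c}  B: {c}  C: {a,c}

FIRST(S) = ["a", "c"]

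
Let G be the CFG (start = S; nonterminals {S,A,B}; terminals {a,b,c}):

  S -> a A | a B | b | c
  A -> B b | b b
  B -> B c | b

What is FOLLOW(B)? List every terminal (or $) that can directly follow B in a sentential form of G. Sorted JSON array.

FIRST iteration:
iter 1:
  A via A→b b: +{b}
  B via B→b: +{b}
  S via S→a A: +{a}
  S via S→b: +{b}
  S via S→c: +{c}
  S: {a,b,c}  A: {b}  B: {b}
iter 2: — fixpoint
  S: {a,b,c}  A: {b}  B: {b}

Compute FOLLOW by fixpoint:
seed FOLLOW(S) with $
[1]
  A→B b: FOLLOW(B) ⊇ FIRST(b) = {b}; new: +{b}
  B→B c: FOLLOW(B) ⊇ FIRST(c) = {c}; new: +{c}
  S→a A: FOLLOW(A) ⊇ FOLLOW(S) ⊇ {$}; new: +{$}
  S→a B: FOLLOW(B) ⊇ FOLLOW(S) ⊇ {$}; new: +{$}
  FOLLOW(S)={$}  FOLLOW(A)={$}  FOLLOW(B)={$,b,c}
[2] — fixpoint
  FOLLOW(S)={$}  FOLLOW(A)={$}  FOLLOW(B)={$,b,c}

FOLLOW(B) = ["$", "b", "c"]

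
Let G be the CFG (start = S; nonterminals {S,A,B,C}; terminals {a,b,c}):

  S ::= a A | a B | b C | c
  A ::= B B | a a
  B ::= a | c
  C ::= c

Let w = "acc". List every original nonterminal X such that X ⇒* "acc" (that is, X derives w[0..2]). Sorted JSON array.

Convert to CNF:
  S -> T0 A | T0 B | T1 C | c
  A -> B B | T0 T0
  B -> a | c
  C -> c
  T0 -> a
  T1 -> b

CYK table (by increasing span), restricted to cells inside w[0..2]:
  T[0,0] 'a' = {B,T0}  orig:{B}
  T[1,1] 'c' = {B,C,S}
  T[2,2] 'c' = {B,C,S}
  T[0,1] 'ac' = {A,S}
  T[1,2] 'cc' = {A}
  T[0,2] 'acc' = {S}

Original NTs in T[0,2] deriving "acc": ["S"]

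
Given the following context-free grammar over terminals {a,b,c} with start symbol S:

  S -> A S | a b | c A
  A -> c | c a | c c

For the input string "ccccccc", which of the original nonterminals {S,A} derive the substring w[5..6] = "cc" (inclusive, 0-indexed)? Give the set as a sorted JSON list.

CNF form of G:
  S -> A S | T0 A | T1 T2
  A -> T0 T0 | T0 T1 | c
  T0 -> c
  T1 -> a
  T2 -> b

CYK table (by increasing span) (cells [i..j] with 5 ≤ i ≤ j ≤ 6 only):
  T[5,5] 'c' = {A,T0}  orig:{A}
  T[6,6] 'c' = {A,T0}  orig:{A}
  T[5,6] 'cc' = {A,S}

Original NTs in T[5,6] deriving "cc": ["A", "S"]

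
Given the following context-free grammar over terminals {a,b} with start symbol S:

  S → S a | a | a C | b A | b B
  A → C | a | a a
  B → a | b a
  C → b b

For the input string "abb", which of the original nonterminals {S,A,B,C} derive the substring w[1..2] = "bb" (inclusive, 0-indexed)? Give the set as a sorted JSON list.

Convert to CNF:
  S -> S T0 | T0 C | T1 A | T1 B | a
  A -> T0 T0 | T1 T1 | a
  B -> T1 T0 | a
  C -> T1 T1
  T0 -> a
  T1 -> b

CYK fill — only the sub-triangle for w[1..2]:
  [1..1]={T1}  "b"  orig:{}
  [2..2]={T1}  "b"  orig:{}
  [1..2]={A,C}  "bb"

Original NTs in T[1,2] deriving "bb": ["A", "C"]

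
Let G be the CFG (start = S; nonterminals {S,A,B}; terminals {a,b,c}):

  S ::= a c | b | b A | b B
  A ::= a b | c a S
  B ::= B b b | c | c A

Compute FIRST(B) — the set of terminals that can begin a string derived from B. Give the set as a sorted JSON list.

FIRST sets, iterate to fixpoint:
[1]
  A via A→a b: +{a}
  A via A→c a S: +{c}
  B via B→c: +{c}
  S via S→a c: +{a}
  S via S→b: +{b}
  S: {a,b}  A: {a,c}  B: {c}
[2] (no change)
  S: {a,b}  A: {a,c}  B: {c}

FIRST(B) = ["c"]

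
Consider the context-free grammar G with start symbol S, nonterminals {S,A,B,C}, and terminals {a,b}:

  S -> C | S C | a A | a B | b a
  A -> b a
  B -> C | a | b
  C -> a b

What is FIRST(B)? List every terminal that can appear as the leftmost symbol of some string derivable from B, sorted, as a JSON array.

Compute FIRST by fixpoint:
[1]
  A via A→b a: +{b}
  B via B→a: +{a}
  B via B→b: +{b}
  C via C→a b: +{a}
  S via S→C: +{a}
  S via S→b a: +{b}
  FIRST[S]={a,b}  FIRST[A]={b}  FIRST[B]={a,b}  FIRST[C]={a}
[2] done
  FIRST[S]={a,b}  FIRST[A]={b}  FIRST[B]={a,b}  FIRST[C]={a}

FIRST(B) = ["a", "b"]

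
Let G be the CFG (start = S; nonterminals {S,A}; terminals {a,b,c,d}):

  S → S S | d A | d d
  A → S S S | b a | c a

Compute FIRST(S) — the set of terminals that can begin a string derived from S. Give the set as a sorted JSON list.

FIRST iteration:
round 1:
  A via A→b a: +{b}
  A via A→c a: +{c}
  S via S→d A: +{d}
  FIRST(S)={d}  FIRST(A)={b,c}
round 2:
  A via A→S S S: +{d}
  FIRST(S)={d}  FIRST(A)={b,c,d}
round 3: (stable)
  FIRST(S)={d}  FIRST(A)={b,c,d}

FIRST(S) = ["d"]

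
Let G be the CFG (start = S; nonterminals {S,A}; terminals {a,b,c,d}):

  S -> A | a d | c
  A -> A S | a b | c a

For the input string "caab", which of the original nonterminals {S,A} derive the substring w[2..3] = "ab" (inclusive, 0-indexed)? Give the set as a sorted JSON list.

CNF form of G:
  S -> A S | T0 T1 | T0 T3 | T2 T0 | c
  A -> A S | T0 T1 | T2 T0
  T0 -> a
  T1 -> b
  T2 -> c
  T3 -> d

CYK table (by increasing span) — only the sub-triangle for w[2..3]:
  [2..2]={T0}  "a"  orig:{}
  [3..3]={T1}  "b"  orig:{}
  [2..3]={A,S}  "ab"

Original NTs in T[2,3] deriving "ab": ["A", "S"]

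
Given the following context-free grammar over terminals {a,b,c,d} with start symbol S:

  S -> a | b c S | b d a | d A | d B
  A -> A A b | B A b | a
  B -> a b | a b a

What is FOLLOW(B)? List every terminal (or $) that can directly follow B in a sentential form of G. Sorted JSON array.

Compute FIRST by fixpoint:
pass 1:
  A via A→a: +{a}
  B via B→a b: +{a}
  S via S→a: +{a}
  S via S→b c S: +{b}
  S via S→d A: +{d}
  FIRST[S]={a,b,d}  FIRST[A]={a}  FIRST[B]={a}
pass 2: (no change)
  FIRST[S]={a,b,d}  FIRST[A]={a}  FIRST[B]={a}

FOLLOW sets:
seed FOLLOW(S) with $
[1]
  A→A A b: FOLLOW(A) ⊇ FIRST(A) = {a}; new: +{a}
  A→A A b: FOLLOW(A) ⊇ FIRST(b) = {b}; new: +{b}
  A→B A b: FOLLOW(B) ⊇ FIRST(A) = {a}; new: +{a}
  S→d A: FOLLOW(A) ⊇ FOLLOW(S) ⊇ {$}; new: +{$}
  S→d B: FOLLOW(B) ⊇ FOLLOW(S) ⊇ {$}; new: +{$}
  S: {$}  A: {$,a,b}  B: {$,a}
[2] done
  S: {$}  A: {$,a,b}  B: {$,a}

FOLLOW(B) = ["$", "a"]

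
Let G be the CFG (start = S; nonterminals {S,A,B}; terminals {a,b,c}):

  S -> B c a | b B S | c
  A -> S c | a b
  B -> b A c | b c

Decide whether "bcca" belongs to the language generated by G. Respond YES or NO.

CNF form of G:
  S -> B X4 | T2 X5 | c
  A -> S T0 | T1 T2
  B -> T2 T0 | T2 X3
  T0 -> c
  T1 -> a
  T2 -> b
  X3 -> A T0
  X4 -> T0 T1
  X5 -> B S

CYK table (by increasing span):
  cell(0,0) b: {T2}  orig:{}
  cell(1,1) c: {S,T0}  orig:{S}
  cell(2,2) c: {S,T0}  orig:{S}
  cell(3,3) a: {T1}  orig:{}
  cell(0,1) bc: {B}
  cell(1,2) cc: {A}
  cell(2,3) ca: {X4}  orig:{}
  cell(0,2) bcc: {X5}  orig:{}
  cell(1,3) cca: ∅
  cell(0,3) bcca: {S}

S ∈ T[0,3] ⇒ YES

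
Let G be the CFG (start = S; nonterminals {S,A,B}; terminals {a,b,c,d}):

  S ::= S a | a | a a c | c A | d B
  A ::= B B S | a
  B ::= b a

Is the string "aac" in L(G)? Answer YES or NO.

CNF form of G:
  S -> S T1 | T1 X5 | T2 A | T3 B | a
  A -> B X4 | a
  B -> T0 T1
  T0 -> b
  T1 -> a
  T2 -> c
  T3 -> d
  X4 -> B S
  X5 -> T1 T2

Fill CYK table bottom-up:
  cell(0,0) a: {A,S,T1}  orig:{A,S}
  cell(1,1) a: {A,S,T1}  orig:{A,S}
  cell(2,2) c: {T2}  orig:{}
  cell(0,1) aa: {S}
  cell(1,2) ac: {X5}  orig:{}
  cell(0,2) aac: {S}

S ∈ T[0,2] ⇒ YES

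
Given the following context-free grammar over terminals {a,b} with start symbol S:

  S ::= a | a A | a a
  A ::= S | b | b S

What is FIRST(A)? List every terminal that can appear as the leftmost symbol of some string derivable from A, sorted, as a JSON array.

Compute FIRST by fixpoint:
[1]
  A via A→b: +{b}
  S via S→a: +{a}
  FIRST(S)={a}  FIRST(A)={b}
[2]
  A via A→S: +{a}
  FIRST(S)={a}  FIRST(A)={a,b}
[3] done
  FIRST(S)={a}  FIRST(A)={a,b}

FIRST(A) = ["a", "b"]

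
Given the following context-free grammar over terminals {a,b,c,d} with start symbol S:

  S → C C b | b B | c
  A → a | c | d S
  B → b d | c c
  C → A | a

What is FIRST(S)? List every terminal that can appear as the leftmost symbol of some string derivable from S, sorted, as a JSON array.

FIRST sets, iterate to fixpoint:
iter 1:
  A via A→a: +{a}
  A via A→c: +{c}
  A via A→d S: +{d}
  B via B→b d: +{b}
  B via B→c c: +{c}
  C via C→A: +{a,c,d}
  S via S→C C b: +{a,c,d}
  S via S→b B: +{b}
  S: {a,b,c,d}  A: {a,c,d}  B: {b,c}  C: {a,c,d}
iter 2: (stable)
  S: {a,b,c,d}  A: {a,c,d}  B: {b,c}  C: {a,c,d}

FIRST(S) = ["a", "b", "c", "d"]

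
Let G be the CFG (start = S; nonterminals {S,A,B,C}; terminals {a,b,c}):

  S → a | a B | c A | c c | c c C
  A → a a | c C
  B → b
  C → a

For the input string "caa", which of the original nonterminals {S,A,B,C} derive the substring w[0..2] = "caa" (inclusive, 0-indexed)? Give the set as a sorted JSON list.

CNF form of G:
  S -> T0 B | T1 A | T1 T1 | T1 X2 | a
  A -> T0 T0 | T1 C
  B -> b
  C -> a
  T0 -> a
  T1 -> c
  X2 -> T1 C

CYK table (by increasing span), restricted to cells inside w[0..2]:
  [0..0]={T1}  "c"  orig:{}
  [1..1]={C,S,T0}  "a"  orig:{C,S}
  [2..2]={C,S,T0}  "a"  orig:{C,S}
  [0..1]={A,X2}  "ca"  orig:{A}
  [1..2]={A}  "aa"
  [0..2]={S}  "caa"

Original NTs in T[0,2] deriving "caa": ["S"]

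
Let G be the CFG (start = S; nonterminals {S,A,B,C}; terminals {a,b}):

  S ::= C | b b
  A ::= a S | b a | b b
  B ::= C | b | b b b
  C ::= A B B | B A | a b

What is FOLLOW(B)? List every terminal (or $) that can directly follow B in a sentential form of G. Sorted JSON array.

FIRST sets, iterate to fixpoint:
[1]
  A via A→a S: +{a}
  A via A→b a: +{b}
  B via B→b: +{b}
  C via C→A B B: +{a,b}
  S via S→C: +{a,b}
  FIRST[S]={a,b}  FIRST[A]={a,b}  FIRST[B]={b}  FIRST[C]={a,b}
[2]
  B via B→C: +{a}
  FIRST[S]={a,b}  FIRST[A]={a,b}  FIRST[B]={a,b}  FIRST[C]={a,b}
[3] done
  FIRST[S]={a,b}  FIRST[A]={a,b}  FIRST[B]={a,b}  FIRST[C]={a,b}

FOLLOW iteration:
FOLLOW(S) := {$}
iter 1:
  C→A B B: FOLLOW(A) ⊇ FIRST(B) = {a,b}; new: +{a,b}
  C→A B B: FOLLOW(B) ⊇ FIRST(B) = {a,b}; new: +{a,b}
  S→C: FOLLOW(C) ⊇ FOLLOW(S) ⊇ {$}; new: +{$}
  S: {$}  A: {a,b}  B: {a,b}  C: {$}
iter 2:
  A→a S: FOLLOW(S) ⊇ FOLLOW(A) ⊇ {a,b}; new: +{a,b}
  B→C: FOLLOW(C) ⊇ FOLLOW(B) ⊇ {a,b}; new: +{a,b}
  C→A B B: FOLLOW(B) ⊇ FOLLOW(C) ⊇ {$,a,b}; new: +{$}
  C→B A: FOLLOW(A) ⊇ FOLLOW(C) ⊇ {$,a,b}; new: +{$}
  S: {$,a,b}  A: {$,a,b}  B: {$,a,b}  C: {$,a,b}
iter 3: done
  S: {$,a,b}  A: {$,a,b}  B: {$,a,b}  C: {$,a,b}

FOLLOW(B) = ["$", "a", "b"]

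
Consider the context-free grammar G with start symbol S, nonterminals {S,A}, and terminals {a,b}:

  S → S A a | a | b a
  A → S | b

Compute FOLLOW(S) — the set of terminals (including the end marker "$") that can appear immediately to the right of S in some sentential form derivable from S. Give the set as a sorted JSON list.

Compute FIRST by fixpoint:
round 1:
  A via A→b: +{b}
  S via S→a: +{a}
  S via S→b a: +{b}
  FIRST(S)={a,b}  FIRST(A)={b}
round 2:
  A via A→S: +{a}
  FIRST(S)={a,b}  FIRST(A)={a,b}
round 3: (stable)
  FIRST(S)={a,b}  FIRST(A)={a,b}

Compute FOLLOW by fixpoint:
initialize: $ ∈ FOLLOW(S)
pass 1:
  S→S A a: FOLLOW(S) ⊇ FIRST(A) = {a,b}; new: +{a,b}
  S→S A a: FOLLOW(A) ⊇ FIRST(a) = {a}; new: +{a}
  S: {$,a,b}  A: {a}
pass 2: (no change)
  S: {$,a,b}  A: {a}

FOLLOW(S) = ["$", "a", "b"]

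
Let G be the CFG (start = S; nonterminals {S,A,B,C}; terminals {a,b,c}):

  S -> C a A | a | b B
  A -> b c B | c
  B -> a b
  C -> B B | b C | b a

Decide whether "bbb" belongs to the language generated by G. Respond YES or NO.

CNF form of G:
  S -> C X4 | T0 B | a
  A -> T0 X3 | c
  B -> T2 T0
  C -> B B | T0 C | T0 T2
  T0 -> b
  T1 -> c
  T2 -> a
  X3 -> T1 B
  X4 -> T2 A

CYK table (by increasing span):
  cell(0,0) b: {T0}  orig:{}
  cell(1,1) b: {T0}  orig:{}
  cell(2,2) b: {T0}  orig:{}
  cell(0,1) bb: ∅
  cell(1,2) bb: ∅
  cell(0,2) bbb: ∅

S ∉ T[0,2] ⇒ NO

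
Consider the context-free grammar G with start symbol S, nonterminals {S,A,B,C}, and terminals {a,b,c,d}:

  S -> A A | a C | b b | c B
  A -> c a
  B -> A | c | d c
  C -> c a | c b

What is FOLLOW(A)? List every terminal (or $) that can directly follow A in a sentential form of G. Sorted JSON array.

FIRST sets, iterate to fixpoint:
round 1:
  A via A→c a: +{c}
  B via B→A: +{c}
  B via B→d c: +{d}
  C via C→c a: +{c}
  S via S→A A: +{c}
  S via S→a C: +{a}
  S via S→b b: +{b}
  FIRST(S)={a,b,c}  FIRST(A)={c}  FIRST(B)={c,d}  FIRST(C)={c}
round 2: — fixpoint
  FIRST(S)={a,b,c}  FIRST(A)={c}  FIRST(B)={c,d}  FIRST(C)={c}

FOLLOW iteration:
seed FOLLOW(S) with $
iter 1:
  S→A A: FOLLOW(A) ⊇ FIRST(A) = {c}; new: +{c}
  S→A A: FOLLOW(A) ⊇ FOLLOW(S) ⊇ {$}; new: +{$}
  S→a C: FOLLOW(C) ⊇ FOLLOW(S) ⊇ {$}; new: +{$}
  S→c B: FOLLOW(B) ⊇ FOLLOW(S) ⊇ {$}; new: +{$}
  FOLLOW(S)={$}  FOLLOW(A)={$,c}  FOLLOW(B)={$}  FOLLOW(C)={$}
iter 2: (stable)
  FOLLOW(S)={$}  FOLLOW(A)={$,c}  FOLLOW(B)={$}  FOLLOW(C)={$}

FOLLOW(A) = ["$", "c"]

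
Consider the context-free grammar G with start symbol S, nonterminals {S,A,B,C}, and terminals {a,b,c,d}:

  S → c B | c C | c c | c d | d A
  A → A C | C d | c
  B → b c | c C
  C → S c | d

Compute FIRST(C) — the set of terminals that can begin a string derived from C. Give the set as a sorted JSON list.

FIRST sets, iterate to fixpoint:
round 1:
  A via A→c: +{c}
  B via B→b c: +{b}
  B via B→c C: +{c}
  C via C→d: +{d}
  S via S→c B: +{c}
  S via S→d A: +{d}
  S: {c,d}  A: {c}  B: {b,c}  C: {d}
round 2:
  A via A→C d: +{d}
  C via C→S c: +{c}
  S: {c,d}  A: {c,d}  B: {b,c}  C: {c,d}
round 3: done
  S: {c,d}  A: {c,d}  B: {b,c}  C: {c,d}

FIRST(C) = ["c", "d"]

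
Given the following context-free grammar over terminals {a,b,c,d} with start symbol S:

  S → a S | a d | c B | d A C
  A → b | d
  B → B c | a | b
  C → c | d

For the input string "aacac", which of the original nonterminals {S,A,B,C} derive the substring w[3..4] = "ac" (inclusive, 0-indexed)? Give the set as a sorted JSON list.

CNF form of G:
  S -> T0 B | T1 S | T1 T2 | T2 X3
  A -> b | d
  B -> B T0 | a | b
  C -> c | d
  T0 -> c
  T1 -> a
  T2 -> d
  X3 -> A C

CYK fill (cells [i..j] with 3 ≤ i ≤ j ≤ 4 only):
  T[3,3] 'a' = {B,T1}  orig:{B}
  T[4,4] 'c' = {C,T0}  orig:{C}
  T[3,4] 'ac' = {B}

Original NTs in T[3,4] deriving "ac": ["B"]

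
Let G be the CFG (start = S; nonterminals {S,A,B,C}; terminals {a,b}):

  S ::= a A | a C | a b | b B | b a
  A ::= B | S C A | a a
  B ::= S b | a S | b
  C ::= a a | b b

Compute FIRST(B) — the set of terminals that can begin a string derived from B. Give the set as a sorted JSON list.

Compute FIRST by fixpoint:
[1]
  A via A→a a: +{a}
  B via B→a S: +{a}
  B via B→b: +{b}
  C via C→a a: +{a}
  C via C→b b: +{b}
  S via S→a A: +{a}
  S via S→b B: +{b}
  S: {a,b}  A: {a}  B: {a,b}  C: {a,b}
[2]
  A via A→B: +{b}
  S: {a,b}  A: {a,b}  B: {a,b}  C: {a,b}
[3] done
  S: {a,b}  A: {a,b}  B: {a,b}  C: {a,b}

FIRST(B) = ["a", "b"]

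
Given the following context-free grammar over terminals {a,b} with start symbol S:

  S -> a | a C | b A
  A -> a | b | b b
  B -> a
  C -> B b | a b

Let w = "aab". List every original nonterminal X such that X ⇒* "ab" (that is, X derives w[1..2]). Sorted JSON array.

Convert to CNF:
  S -> T0 A | T1 C | a
  A -> T0 T0 | a | b
  B -> a
  C -> B T0 | T1 T0
  T0 -> b
  T1 -> a

CYK table (by increasing span) — only the sub-triangle for w[1..2]:
  [1..1]={A,B,S,T1}  "a"  orig:{A,B,S}
  [2..2]={A,T0}  "b"  orig:{A}
  [1..2]={C}  "ab"

Original NTs in T[1,2] deriving "ab": ["C"]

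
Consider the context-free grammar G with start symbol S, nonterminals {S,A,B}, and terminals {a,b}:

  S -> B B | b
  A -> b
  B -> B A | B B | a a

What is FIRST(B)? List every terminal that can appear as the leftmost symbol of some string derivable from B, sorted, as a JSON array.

FIRST iteration:
iter 1:
  A via A→b: +{b}
  B via B→a a: +{a}
  S via S→B B: +{a}
  S via S→b: +{b}
  S: {a,b}  A: {b}  B: {a}
iter 2: (stable)
  S: {a,b}  A: {b}  B: {a}

FIRST(B) = ["a"]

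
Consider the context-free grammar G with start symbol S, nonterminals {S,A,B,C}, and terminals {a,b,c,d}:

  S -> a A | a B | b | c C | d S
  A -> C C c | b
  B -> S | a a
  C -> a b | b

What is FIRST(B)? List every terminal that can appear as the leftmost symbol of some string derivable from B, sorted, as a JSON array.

FIRST sets, iterate to fixpoint:
[1]
  A via A→b: +{b}
  B via B→a a: +{a}
  C via C→a b: +{a}
  C via C→b: +{b}
  S via S→a A: +{a}
  S via S→b: +{b}
  S via S→c C: +{c}
  S via S→d S: +{d}
  S: {a,b,c,d}  A: {b}  B: {a}  C: {a,b}
[2]
  A via A→C C c: +{a}
  B via B→S: +{b,c,d}
  S: {a,b,c,d}  A: {a,b}  B: {a,b,c,d}  C: {a,b}
[3] — fixpoint
  S: {a,b,c,d}  A: {a,b}  B: {a,b,c,d}  C: {a,b}

FIRST(B) = ["a", "b", "c", "d"]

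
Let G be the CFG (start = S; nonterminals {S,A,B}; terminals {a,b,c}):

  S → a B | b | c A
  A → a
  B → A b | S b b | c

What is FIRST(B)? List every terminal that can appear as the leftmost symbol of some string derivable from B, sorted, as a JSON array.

FIRST iteration:
pass 1:
  A via A→a: +{a}
  B via B→A b: +{a}
  B via B→c: +{c}
  S via S→a B: +{a}
  S via S→b: +{b}
  S via S→c A: +{c}
  S: {a,b,c}  A: {a}  B: {a,c}
pass 2:
  B via B→S b b: +{b}
  S: {a,b,c}  A: {a}  B: {a,b,c}
pass 3: (stable)
  S: {a,b,c}  A: {a}  B: {a,b,c}

FIRST(B) = ["a", "b", "c"]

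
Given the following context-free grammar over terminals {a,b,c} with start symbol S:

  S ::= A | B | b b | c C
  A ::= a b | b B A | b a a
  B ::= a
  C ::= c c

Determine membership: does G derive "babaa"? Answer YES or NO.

CNF form of G:
  S -> T0 T1 | T1 T1 | T1 X5 | T1 X6 | T2 C | a
  A -> T0 T1 | T1 X3 | T1 X4
  B -> a
  C -> T2 T2
  T0 -> a
  T1 -> b
  T2 -> c
  X3 -> B A
  X4 -> T0 T0
  X5 -> B A
  X6 -> T0 T0

Fill CYK table bottom-up:
  cell(0,0) b: {T1}  orig:{}
  cell(1,1) a: {B,S,T0}  orig:{B,S}
  cell(2,2) b: {T1}  orig:{}
  cell(3,3) a: {B,S,T0}  orig:{B,S}
  cell(4,4) a: {B,S,T0}  orig:{B,S}
  cell(0,1) ba: ∅
  cell(1,2) ab: {A,S}
  cell(2,3) ba: ∅
  cell(3,4) aa: {X4,X6}  orig:{}
  cell(0,2) bab: ∅
  cell(1,3) aba: ∅
  cell(2,4) baa: {A,S}
  cell(0,3) baba: ∅
  cell(1,4) abaa: {X3,X5}  orig:{}
  cell(0,4) babaa: {A,S}

S ∈ T[0,4] ⇒ YES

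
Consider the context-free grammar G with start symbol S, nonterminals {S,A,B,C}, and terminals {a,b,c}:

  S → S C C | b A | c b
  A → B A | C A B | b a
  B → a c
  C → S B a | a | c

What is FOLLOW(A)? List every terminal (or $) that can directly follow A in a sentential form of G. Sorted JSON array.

Compute FIRST by fixpoint:
round 1:
  A via A→b a: +{b}
  B via B→a c: +{a}
  C via C→a: +{a}
  C via C→c: +{c}
  S via S→b A: +{b}
  S via S→c b: +{c}
  S: {b,c}  A: {b}  B: {a}  C: {a,c}
round 2:
  A via A→B A: +{a}
  A via A→C A B: +{c}
  C via C→S B a: +{b}
  S: {b,c}  A: {a,b,c}  B: {a}  C: {a,b,c}
round 3: done
  S: {b,c}  A: {a,b,c}  B: {a}  C: {a,b,c}

FOLLOW sets:
seed FOLLOW(S) with $
round 1:
  A→B A: FOLLOW(B) ⊇ FIRST(A) = {a,b,c}; new: +{a,b,c}
  A→C A B: FOLLOW(C) ⊇ FIRST(A) = {a,b,c}; new: +{a,b,c}
  A→C A B: FOLLOW(A) ⊇ FIRST(B) = {a}; new: +{a}
  C→S B a: FOLLOW(S) ⊇ FIRST(B) = {a}; new: +{a}
  S→S C C: FOLLOW(S) ⊇ FIRST(C) = {a,b,c}; new: +{b,c}
  S→S C C: FOLLOW(C) ⊇ FOLLOW(S) ⊇ {$,a,b,c}; new: +{$}
  S→b A: FOLLOW(A) ⊇ FOLLOW(S) ⊇ {$,a,b,c}; new: +{$,b,c}
  S: {$,a,b,c}  A: {$,a,b,c}  B: {a,b,c}  C: {$,a,b,c}
round 2:
  A→C A B: FOLLOW(B) ⊇ FOLLOW(A) ⊇ {$,a,b,c}; new: +{$}
  S: {$,a,b,c}  A: {$,a,b,c}  B: {$,a,b,c}  C: {$,a,b,c}
round 3: (no change)
  S: {$,a,b,c}  A: {$,a,b,c}  B: {$,a,b,c}  C: {$,a,b,c}

FOLLOW(A) = ["$", "a", "b", "c"]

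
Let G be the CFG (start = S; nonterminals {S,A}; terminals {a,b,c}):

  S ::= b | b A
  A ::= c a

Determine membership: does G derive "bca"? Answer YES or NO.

CNF form of G:
  S -> T2 A | b
  A -> T0 T1
  T0 -> c
  T1 -> a
  T2 -> b

Fill CYK table bottom-up:
  T[0,0] 'b' = {S,T2}  orig:{S}
  T[1,1] 'c' = {T0}  orig:{}
  T[2,2] 'a' = {T1}  orig:{}
  T[0,1] 'bc' = ∅
  T[1,2] 'ca' = {A}
  T[0,2] 'bca' = {S}

S ∈ T[0,2] ⇒ YES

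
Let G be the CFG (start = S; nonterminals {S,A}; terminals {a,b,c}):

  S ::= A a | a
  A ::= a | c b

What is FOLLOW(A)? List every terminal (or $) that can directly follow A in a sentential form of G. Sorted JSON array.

Compute FIRST by fixpoint:
[1]
  A via A→a: +{a}
  A via A→c b: +{c}
  S via S→A a: +{a,c}
  FIRST[S]={a,c}  FIRST[A]={a,c}
[2] (stable)
  FIRST[S]={a,c}  FIRST[A]={a,c}

FOLLOW sets:
FOLLOW(S) := {$}
[1]
  S→A a: FOLLOW(A) ⊇ FIRST(a) = {a}; new: +{a}
  FOLLOW(S)={$}  FOLLOW(A)={a}
[2] (stable)
  FOLLOW(S)={$}  FOLLOW(A)={a}

FOLLOW(A) = ["a"]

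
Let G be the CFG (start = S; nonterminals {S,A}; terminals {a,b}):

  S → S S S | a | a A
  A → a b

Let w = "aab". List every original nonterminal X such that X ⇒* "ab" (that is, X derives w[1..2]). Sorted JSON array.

Convert to CNF:
  S -> S X2 | T0 A | a
  A -> T0 T1
  T0 -> a
  T1 -> b
  X2 -> S S

CYK table (by increasing span) — only the sub-triangle for w[1..2]:
  cell(1,1) a: {S,T0}  orig:{S}
  cell(2,2) b: {T1}  orig:{}
  cell(1,2) ab: {A}

Original NTs in T[1,2] deriving "ab": ["A"]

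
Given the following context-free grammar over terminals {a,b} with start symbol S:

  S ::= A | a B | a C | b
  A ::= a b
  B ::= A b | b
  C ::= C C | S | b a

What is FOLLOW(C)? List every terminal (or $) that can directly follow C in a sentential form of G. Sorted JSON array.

FIRST sets, iterate to fixpoint:
pass 1:
  A via A→a b: +{a}
  B via B→A b: +{a}
  B via B→b: +{b}
  C via C→b a: +{b}
  S via S→A: +{a}
  S via S→b: +{b}
  FIRST[S]={a,b}  FIRST[A]={a}  FIRST[B]={a,b}  FIRST[C]={b}
pass 2:
  C via C→S: +{a}
  FIRST[S]={a,b}  FIRST[A]={a}  FIRST[B]={a,b}  FIRST[C]={a,b}
pass 3: — fixpoint
  FIRST[S]={a,b}  FIRST[A]={a}  FIRST[B]={a,b}  FIRST[C]={a,b}

FOLLOW sets:
initialize: $ ∈ FOLLOW(S)
iter 1:
  B→A b: FOLLOW(A) ⊇ FIRST(b) = {b}; new: +{b}
  C→C C: FOLLOW(C) ⊇ FIRST(C) = {a,b}; new: +{a,b}
  C→S: FOLLOW(S) ⊇ FOLLOW(C) ⊇ {a,b}; new: +{a,b}
  S→A: FOLLOW(A) ⊇ FOLLOW(S) ⊇ {$,a,b}; new: +{$,a}
  S→a B: FOLLOW(B) ⊇ FOLLOW(S) ⊇ {$,a,b}; new: +{$,a,b}
  S→a C: FOLLOW(C) ⊇ FOLLOW(S) ⊇ {$,a,b}; new: +{$}
  S: {$,a,b}  A: {$,a,b}  B: {$,a,b}  C: {$,a,b}
iter 2: (no change)
  S: {$,a,b}  A: {$,a,b}  B: {$,a,b}  C: {$,a,b}

FOLLOW(C) = ["$", "a", "b"]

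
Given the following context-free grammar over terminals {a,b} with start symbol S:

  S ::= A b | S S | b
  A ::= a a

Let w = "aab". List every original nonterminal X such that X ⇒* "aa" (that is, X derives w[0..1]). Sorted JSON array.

Convert to CNF:
  S -> A T1 | S S | b
  A -> T0 T0
  T0 -> a
  T1 -> b

CYK table (by increasing span) — only the sub-triangle for w[0..1]:
  [0..0]={T0}  "a"  orig:{}
  [1..1]={T0}  "a"  orig:{}
  [0..1]={A}  "aa"

Original NTs in T[0,1] deriving "aa": ["A"]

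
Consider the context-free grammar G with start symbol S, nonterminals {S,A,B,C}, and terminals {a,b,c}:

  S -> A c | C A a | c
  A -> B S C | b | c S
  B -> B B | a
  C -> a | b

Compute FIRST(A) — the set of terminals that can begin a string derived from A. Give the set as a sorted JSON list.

Compute FIRST by fixpoint:
iter 1:
  A via A→b: +{b}
  A via A→c S: +{c}
  B via B→a: +{a}
  C via C→a: +{a}
  C via C→b: +{b}
  S via S→A c: +{b,c}
  S via S→C A a: +{a}
  S: {a,b,c}  A: {b,c}  B: {a}  C: {a,b}
iter 2:
  A via A→B S C: +{a}
  S: {a,b,c}  A: {a,b,c}  B: {a}  C: {a,b}
iter 3: — fixpoint
  S: {a,b,c}  A: {a,b,c}  B: {a}  C: {a,b}

FIRST(A) = ["a", "b", "c"]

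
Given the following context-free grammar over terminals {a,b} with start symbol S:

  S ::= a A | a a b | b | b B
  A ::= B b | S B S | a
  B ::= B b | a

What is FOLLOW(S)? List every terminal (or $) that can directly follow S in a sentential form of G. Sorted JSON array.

Compute FIRST by fixpoint:
iter 1:
  A via A→a: +{a}
  B via B→a: +{a}
  S via S→a A: +{a}
  S via S→b: +{b}
  FIRST[S]={a,b}  FIRST[A]={a}  FIRST[B]={a}
iter 2:
  A via A→S B S: +{b}
  FIRST[S]={a,b}  FIRST[A]={a,b}  FIRST[B]={a}
iter 3: (stable)
  FIRST[S]={a,b}  FIRST[A]={a,b}  FIRST[B]={a}

FOLLOW sets:
initialize: $ ∈ FOLLOW(S)
[1]
  A→B b: FOLLOW(B) ⊇ FIRST(b) = {b}; new: +{b}
  A→S B S: FOLLOW(S) ⊇ FIRST(B) = {a}; new: +{a}
  A→S B S: FOLLOW(B) ⊇ FIRST(S) = {a,b}; new: +{a}
  S→a A: FOLLOW(A) ⊇ FOLLOW(S) ⊇ {$,a}; new: +{$,a}
  S→b B: FOLLOW(B) ⊇ FOLLOW(S) ⊇ {$,a}; new: +{$}
  FOLLOW(S)={$,a}  FOLLOW(A)={$,a}  FOLLOW(B)={$,a,b}
[2] (no change)
  FOLLOW(S)={$,a}  FOLLOW(A)={$,a}  FOLLOW(B)={$,a,b}

FOLLOW(S) = ["$", "a"]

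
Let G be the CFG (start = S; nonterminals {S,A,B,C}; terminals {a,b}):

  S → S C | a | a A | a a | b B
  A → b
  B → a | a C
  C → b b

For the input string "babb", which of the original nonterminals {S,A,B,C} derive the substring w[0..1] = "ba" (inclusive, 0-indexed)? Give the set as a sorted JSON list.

CNF form of G:
  S -> S C | T0 A | T0 T0 | T1 B | a
  A -> b
  B -> T0 C | a
  C -> T1 T1
  T0 -> a
  T1 -> b

CYK table (by increasing span) — only the sub-triangle for w[0..1]:
  [0..0]={A,T1}  "b"  orig:{A}
  [1..1]={B,S,T0}  "a"  orig:{B,S}
  [0..1]={S}  "ba"

Original NTs in T[0,1] deriving "ba": ["S"]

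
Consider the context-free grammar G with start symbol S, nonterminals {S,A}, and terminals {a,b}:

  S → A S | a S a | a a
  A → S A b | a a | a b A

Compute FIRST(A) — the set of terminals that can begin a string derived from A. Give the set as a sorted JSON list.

FIRST iteration:
iter 1:
  A via A→a a: +{a}
  S via S→A S: +{a}
  S: {a}  A: {a}
iter 2: (no change)
  S: {a}  A: {a}

FIRST(A) = ["a"]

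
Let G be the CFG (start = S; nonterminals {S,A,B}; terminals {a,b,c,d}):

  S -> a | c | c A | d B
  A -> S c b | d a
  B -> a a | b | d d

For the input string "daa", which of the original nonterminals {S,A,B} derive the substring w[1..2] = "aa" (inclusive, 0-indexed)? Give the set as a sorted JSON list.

CNF form of G:
  S -> T0 A | T2 B | a | c
  A -> S X4 | T2 T3
  B -> T2 T2 | T3 T3 | b
  T0 -> c
  T1 -> b
  T2 -> d
  T3 -> a
  X4 -> T0 T1

CYK fill, restricted to cells inside w[1..2]:
  [1..1]={S,T3}  "a"  orig:{S}
  [2..2]={S,T3}  "a"  orig:{S}
  [1..2]={B}  "aa"

Original NTs in T[1,2] deriving "aa": ["B"]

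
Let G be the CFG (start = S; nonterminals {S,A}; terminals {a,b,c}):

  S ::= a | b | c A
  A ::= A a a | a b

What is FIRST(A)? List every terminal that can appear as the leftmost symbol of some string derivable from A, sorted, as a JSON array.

FIRST sets, iterate to fixpoint:
pass 1:
  A via A→a b: +{a}
  S via S→a: +{a}
  S via S→b: +{b}
  S via S→c A: +{c}
  FIRST[S]={a,b,c}  FIRST[A]={a}
pass 2: (no change)
  FIRST[S]={a,b,c}  FIRST[A]={a}

FIRST(A) = ["a"]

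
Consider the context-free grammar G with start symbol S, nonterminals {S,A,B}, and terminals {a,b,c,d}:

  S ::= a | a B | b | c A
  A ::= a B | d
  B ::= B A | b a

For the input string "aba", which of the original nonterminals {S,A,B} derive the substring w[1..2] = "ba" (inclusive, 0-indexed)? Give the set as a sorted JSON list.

CNF form of G:
  S -> T0 B | T2 A | a | b
  A -> T0 B | d
  B -> B A | T1 T0
  T0 -> a
  T1 -> b
  T2 -> c

CYK table (by increasing span) — only the sub-triangle for w[1..2]:
  cell(1,1) b: {S,T1}  orig:{S}
  cell(2,2) a: {S,T0}  orig:{S}
  cell(1,2) ba: {B}

Original NTs in T[1,2] deriving "ba": ["B"]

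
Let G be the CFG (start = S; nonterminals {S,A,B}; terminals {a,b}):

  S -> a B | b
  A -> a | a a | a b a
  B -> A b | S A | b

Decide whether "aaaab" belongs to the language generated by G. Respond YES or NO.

CNF form of G:
  S -> T0 B | b
  A -> T0 T0 | T0 X2 | a
  B -> A T1 | S A | b
  T0 -> a
  T1 -> b
  X2 -> T1 T0

CYK table (by increasing span):
  [0..0]={A,T0}  "a"  orig:{A}
  [1..1]={A,T0}  "a"  orig:{A}
  [2..2]={A,T0}  "a"  orig:{A}
  [3..3]={A,T0}  "a"  orig:{A}
  [4..4]={B,S,T1}  "b"  orig:{B,S}
  [0..1]={A}  "aa"
  [1..2]={A}  "aa"
  [2..3]={A}  "aa"
  [3..4]={B,S}  "ab"
  [0..2]=∅  "aaa"
  [1..3]=∅  "aaa"
  [2..4]={B,S}  "aab"
  [0..3]=∅  "aaaa"
  [1..4]={S}  "aaab"
  [0..4]=∅  "aaaab"

S ∉ T[0,4] ⇒ NO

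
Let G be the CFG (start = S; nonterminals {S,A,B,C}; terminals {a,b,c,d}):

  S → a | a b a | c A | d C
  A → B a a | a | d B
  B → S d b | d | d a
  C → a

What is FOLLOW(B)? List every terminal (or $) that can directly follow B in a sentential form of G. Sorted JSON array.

FIRST sets, iterate to fixpoint:
round 1:
  A via A→a: +{a}
  A via A→d B: +{d}
  B via B→d: +{d}
  C via C→a: +{a}
  S via S→a: +{a}
  S via S→c A: +{c}
  S via S→d C: +{d}
  FIRST[S]={a,c,d}  FIRST[A]={a,d}  FIRST[B]={d}  FIRST[C]={a}
round 2:
  B via B→S d b: +{a,c}
  FIRST[S]={a,c,d}  FIRST[A]={a,d}  FIRST[B]={a,c,d}  FIRST[C]={a}
round 3:
  A via A→B a a: +{c}
  FIRST[S]={a,c,d}  FIRST[A]={a,c,d}  FIRST[B]={a,c,d}  FIRST[C]={a}
round 4: done
  FIRST[S]={a,c,d}  FIRST[A]={a,c,d}  FIRST[B]={a,c,d}  FIRST[C]={a}

FOLLOW sets:
FOLLOW(S) := {$}
iter 1:
  A→B a a: FOLLOW(B) ⊇ FIRST(a) = {a}; new: +{a}
  B→S d b: FOLLOW(S) ⊇ FIRST(d) = {d}; new: +{d}
  S→c A: FOLLOW(A) ⊇ FOLLOW(S) ⊇ {$,d}; new: +{$,d}
  S→d C: FOLLOW(C) ⊇ FOLLOW(S) ⊇ {$,d}; new: +{$,d}
  FOLLOW(S)={$,d}  FOLLOW(A)={$,d}  FOLLOW(B)={a}  FOLLOW(C)={$,d}
iter 2:
  A→d B: FOLLOW(B) ⊇ FOLLOW(A) ⊇ {$,d}; new: +{$,d}
  FOLLOW(S)={$,d}  FOLLOW(A)={$,d}  FOLLOW(B)={$,a,d}  FOLLOW(C)={$,d}
iter 3: done
  FOLLOW(S)={$,d}  FOLLOW(A)={$,d}  FOLLOW(B)={$,a,d}  FOLLOW(C)={$,d}

FOLLOW(B) = ["$", "a", "d"]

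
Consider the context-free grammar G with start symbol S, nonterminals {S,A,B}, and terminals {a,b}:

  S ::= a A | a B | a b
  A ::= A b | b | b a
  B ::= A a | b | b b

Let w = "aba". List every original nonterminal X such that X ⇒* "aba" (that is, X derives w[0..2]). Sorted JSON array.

CNF form of G:
  S -> T1 A | T1 B | T1 T0
  A -> A T0 | T0 T1 | b
  B -> A T1 | T0 T0 | b
  T0 -> b
  T1 -> a

CYK fill, restricted to cells inside w[0..2]:
  [0..0]={T1}  "a"  orig:{}
  [1..1]={A,B,T0}  "b"  orig:{A,B}
  [2..2]={T1}  "a"  orig:{}
  [0..1]={S}  "ab"
  [1..2]={A,B}  "ba"
  [0..2]={S}  "aba"

Original NTs in T[0,2] deriving "aba": ["S"]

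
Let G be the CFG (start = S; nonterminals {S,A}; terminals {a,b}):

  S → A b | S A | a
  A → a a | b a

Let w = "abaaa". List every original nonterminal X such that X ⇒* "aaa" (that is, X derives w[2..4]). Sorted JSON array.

CNF form of G:
  S -> A T1 | S A | a
  A -> T0 T0 | T1 T0
  T0 -> a
  T1 -> b

CYK table (by increasing span) — only the sub-triangle for w[2..4]:
  [2..2]={S,T0}  "a"  orig:{S}
  [3..3]={S,T0}  "a"  orig:{S}
  [4..4]={S,T0}  "a"  orig:{S}
  [2..3]={A}  "aa"
  [3..4]={A}  "aa"
  [2..4]={S}  "aaa"

Original NTs in T[2,4] deriving "aaa": ["S"]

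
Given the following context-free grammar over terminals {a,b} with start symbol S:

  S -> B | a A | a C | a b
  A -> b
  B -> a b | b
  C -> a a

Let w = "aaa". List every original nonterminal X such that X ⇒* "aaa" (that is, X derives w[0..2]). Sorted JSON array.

Convert to CNF:
  S -> T0 A | T0 C | T0 T1 | b
  A -> b
  B -> T0 T1 | b
  C -> T0 T0
  T0 -> a
  T1 -> b

CYK table (by increasing span) — only the sub-triangle for w[0..2]:
  cell(0,0) a: {T0}  orig:{}
  cell(1,1) a: {T0}  orig:{}
  cell(2,2) a: {T0}  orig:{}
  cell(0,1) aa: {C}
  cell(1,2) aa: {C}
  cell(0,2) aaa: {S}

Original NTs in T[0,2] deriving "aaa": ["S"]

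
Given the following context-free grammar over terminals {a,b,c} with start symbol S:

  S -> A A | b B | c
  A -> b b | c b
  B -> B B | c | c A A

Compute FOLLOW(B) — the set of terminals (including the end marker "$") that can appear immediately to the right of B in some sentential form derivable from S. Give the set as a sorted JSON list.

FIRST sets, iterate to fixpoint:
pass 1:
  A via A→b b: +{b}
  A via A→c b: +{c}
  B via B→c: +{c}
  S via S→A A: +{b,c}
  FIRST[S]={b,c}  FIRST[A]={b,c}  FIRST[B]={c}
pass 2: done
  FIRST[S]={b,c}  FIRST[A]={b,c}  FIRST[B]={c}

FOLLOW iteration:
FOLLOW(S) := {$}
pass 1:
  B→B B: FOLLOW(B) ⊇ FIRST(B) = {c}; new: +{c}
  B→c A A: FOLLOW(A) ⊇ FIRST(A) = {b,c}; new: +{b,c}
  S→A A: FOLLOW(A) ⊇ FOLLOW(S) ⊇ {$}; new: +{$}
  S→b B: FOLLOW(B) ⊇ FOLLOW(S) ⊇ {$}; new: +{$}
  FOLLOW(S)={$}  FOLLOW(A)={$,b,c}  FOLLOW(B)={$,c}
pass 2: (no change)
  FOLLOW(S)={$}  FOLLOW(A)={$,b,c}  FOLLOW(B)={$,c}

FOLLOW(B) = ["$", "c"]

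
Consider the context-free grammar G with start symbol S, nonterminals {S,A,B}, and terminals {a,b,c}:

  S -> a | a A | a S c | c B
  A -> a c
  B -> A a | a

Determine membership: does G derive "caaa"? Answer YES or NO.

CNF form of G:
  S -> T0 A | T0 X2 | T1 B | a
  A -> T0 T1
  B -> A T0 | a
  T0 -> a
  T1 -> c
  X2 -> S T1

CYK table (by increasing span):
  T[0,0] 'c' = {T1}  orig:{}
  T[1,1] 'a' = {B,S,T0}  orig:{B,S}
  T[2,2] 'a' = {B,S,T0}  orig:{B,S}
  T[3,3] 'a' = {B,S,T0}  orig:{B,S}
  T[0,1] 'ca' = {S}
  T[1,2] 'aa' = ∅
  T[2,3] 'aa' = ∅
  T[0,2] 'caa' = ∅
  T[1,3] 'aaa' = ∅
  T[0,3] 'caaa' = ∅

S ∉ T[0,3] ⇒ NO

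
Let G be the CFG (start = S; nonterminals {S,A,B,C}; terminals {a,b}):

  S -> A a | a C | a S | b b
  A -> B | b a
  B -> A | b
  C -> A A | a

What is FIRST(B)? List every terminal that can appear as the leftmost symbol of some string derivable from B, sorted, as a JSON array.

FIRST iteration:
pass 1:
  A via A→b a: +{b}
  B via B→A: +{b}
  C via C→A A: +{b}
  C via C→a: +{a}
  S via S→A a: +{b}
  S via S→a C: +{a}
  FIRST(S)={a,b}  FIRST(A)={b}  FIRST(B)={b}  FIRST(C)={a,b}
pass 2: — fixpoint
  FIRST(S)={a,b}  FIRST(A)={b}  FIRST(B)={b}  FIRST(C)={a,b}

FIRST(B) = ["b"]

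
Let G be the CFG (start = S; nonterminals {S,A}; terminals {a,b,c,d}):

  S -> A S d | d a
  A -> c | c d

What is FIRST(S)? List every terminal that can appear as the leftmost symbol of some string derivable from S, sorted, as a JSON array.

Compute FIRST by fixpoint:
iter 1:
  A via A→c: +{c}
  S via S→A S d: +{c}
  S via S→d a: +{d}
  FIRST[S]={c,d}  FIRST[A]={c}
iter 2: (stable)
  FIRST[S]={c,d}  FIRST[A]={c}

FIRST(S) = ["c", "d"]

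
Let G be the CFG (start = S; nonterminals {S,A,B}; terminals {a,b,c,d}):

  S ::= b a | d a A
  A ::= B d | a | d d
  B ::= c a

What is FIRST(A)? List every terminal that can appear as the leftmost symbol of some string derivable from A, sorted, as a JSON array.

FIRST sets, iterate to fixpoint:
[1]
  A via A→a: +{a}
  A via A→d d: +{d}
  B via B→c a: +{c}
  S via S→b a: +{b}
  S via S→d a A: +{d}
  S: {b,d}  A: {a,d}  B: {c}
[2]
  A via A→B d: +{c}
  S: {b,d}  A: {a,c,d}  B: {c}
[3] (stable)
  S: {b,d}  A: {a,c,d}  B: {c}

FIRST(A) = ["a", "c", "d"]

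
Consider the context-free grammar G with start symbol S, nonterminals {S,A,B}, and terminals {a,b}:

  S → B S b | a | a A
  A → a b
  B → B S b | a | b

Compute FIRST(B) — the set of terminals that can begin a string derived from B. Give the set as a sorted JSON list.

FIRST sets, iterate to fixpoint:
round 1:
  A via A→a b: +{a}
  B via B→a: +{a}
  B via B→b: +{b}
  S via S→B S b: +{a,b}
  FIRST(S)={a,b}  FIRST(A)={a}  FIRST(B)={a,b}
round 2: — fixpoint
  FIRST(S)={a,b}  FIRST(A)={a}  FIRST(B)={a,b}

FIRST(B) = ["a", "b"]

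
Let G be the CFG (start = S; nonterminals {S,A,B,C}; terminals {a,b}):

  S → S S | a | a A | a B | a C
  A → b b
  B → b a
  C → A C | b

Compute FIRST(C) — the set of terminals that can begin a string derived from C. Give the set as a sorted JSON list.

FIRST sets, iterate to fixpoint:
round 1:
  A via A→b b: +{b}
  B via B→b a: +{b}
  C via C→A C: +{b}
  S via S→a: +{a}
  FIRST(S)={a}  FIRST(A)={b}  FIRST(B)={b}  FIRST(C)={b}
round 2: done
  FIRST(S)={a}  FIRST(A)={b}  FIRST(B)={b}  FIRST(C)={b}

FIRST(C) = ["b"]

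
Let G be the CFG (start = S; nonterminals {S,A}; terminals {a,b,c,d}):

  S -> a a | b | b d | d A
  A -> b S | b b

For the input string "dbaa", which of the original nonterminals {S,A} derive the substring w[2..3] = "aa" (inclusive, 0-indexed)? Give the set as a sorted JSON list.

CNF form of G:
  S -> T0 T2 | T1 T1 | T2 A | b
  A -> T0 S | T0 T0
  T0 -> b
  T1 -> a
  T2 -> d

CYK fill (cells [i..j] with 2 ≤ i ≤ j ≤ 3 only):
  [2..2]={T1}  "a"  orig:{}
  [3..3]={T1}  "a"  orig:{}
  [2..3]={S}  "aa"

Original NTs in T[2,3] deriving "aa": ["S"]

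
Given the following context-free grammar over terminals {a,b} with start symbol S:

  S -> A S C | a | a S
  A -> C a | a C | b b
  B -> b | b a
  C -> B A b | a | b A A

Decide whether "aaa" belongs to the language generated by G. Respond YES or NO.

CNF form of G:
  S -> A X4 | T0 S | a
  A -> C T0 | T0 C | T1 T1
  B -> T1 T0 | b
  C -> B X2 | T1 X3 | a
  T0 -> a
  T1 -> b
  X2 -> A T1
  X3 -> A A
  X4 -> S C

Fill CYK table bottom-up:
  cell(0,0) a: {C,S,T0}  orig:{C,S}
  cell(1,1) a: {C,S,T0}  orig:{C,S}
  cell(2,2) a: {C,S,T0}  orig:{C,S}
  cell(0,1) aa: {A,S,X4}  orig:{A,S}
  cell(1,2) aa: {A,S,X4}  orig:{A,S}
  cell(0,2) aaa: {S,X4}  orig:{S}

S ∈ T[0,2] ⇒ YES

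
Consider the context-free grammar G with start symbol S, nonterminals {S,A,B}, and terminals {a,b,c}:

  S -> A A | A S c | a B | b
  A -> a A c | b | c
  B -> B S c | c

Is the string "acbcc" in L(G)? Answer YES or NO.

Convert to CNF:
  S -> A A | A X4 | T0 B | b
  A -> T0 X2 | b | c
  B -> B X3 | c
  T0 -> a
  T1 -> c
  X2 -> A T1
  X3 -> S T1
  X4 -> S T1

CYK table (by increasing span):
  T[0,0] 'a' = {T0}  orig:{}
  T[1,1] 'c' = {A,B,T1}  orig:{A,B}
  T[2,2] 'b' = {A,S}
  T[3,3] 'c' = {A,B,T1}  orig:{A,B}
  T[4,4] 'c' = {A,B,T1}  orig:{A,B}
  T[0,1] 'ac' = {S}
  T[1,2] 'cb' = {S}
  T[2,3] 'bc' = {S,X2,X3,X4}  orig:{S}
  T[3,4] 'cc' = {S,X2}  orig:{S}
  T[0,2] 'acb' = ∅
  T[1,3] 'cbc' = {B,S,X3,X4}  orig:{B,S}
  T[2,4] 'bcc' = {X3,X4}  orig:{}
  T[0,3] 'acbc' = {S}
  T[1,4] 'cbcc' = {B,S,X3,X4}  orig:{B,S}
  T[0,4] 'acbcc' = {S,X3,X4}  orig:{S}

S ∈ T[0,4] ⇒ YES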